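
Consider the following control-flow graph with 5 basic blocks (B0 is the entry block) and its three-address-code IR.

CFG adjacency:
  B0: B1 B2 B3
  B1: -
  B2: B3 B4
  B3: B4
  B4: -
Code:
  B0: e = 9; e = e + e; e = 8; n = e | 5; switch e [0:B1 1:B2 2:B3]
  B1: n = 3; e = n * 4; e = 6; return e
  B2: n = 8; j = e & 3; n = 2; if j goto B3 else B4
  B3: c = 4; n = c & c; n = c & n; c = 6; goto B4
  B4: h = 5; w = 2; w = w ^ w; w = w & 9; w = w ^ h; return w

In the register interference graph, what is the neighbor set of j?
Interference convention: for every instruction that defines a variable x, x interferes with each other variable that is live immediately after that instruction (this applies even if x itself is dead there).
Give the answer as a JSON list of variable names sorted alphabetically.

def/use:
  B0 def {e,n} use ∅
  B1 def {e,n} use ∅
  B2 def {j,n} use {e}
  B3 def {c,n} use ∅
  B4 def {h,w} use ∅

Backward fixpoint:
  live B0: ∅→{e}
  live B1: ∅→∅
  live B2: {e}→∅
  live B3: ∅→∅
  live B4: ∅→∅

Conflict graph:
  c: {n}
  e: {n}
  h: {w}
  j: {n}
  n: {c,e,j}
  w: {h}

N(j) = ["n"]

Answer: ["n"]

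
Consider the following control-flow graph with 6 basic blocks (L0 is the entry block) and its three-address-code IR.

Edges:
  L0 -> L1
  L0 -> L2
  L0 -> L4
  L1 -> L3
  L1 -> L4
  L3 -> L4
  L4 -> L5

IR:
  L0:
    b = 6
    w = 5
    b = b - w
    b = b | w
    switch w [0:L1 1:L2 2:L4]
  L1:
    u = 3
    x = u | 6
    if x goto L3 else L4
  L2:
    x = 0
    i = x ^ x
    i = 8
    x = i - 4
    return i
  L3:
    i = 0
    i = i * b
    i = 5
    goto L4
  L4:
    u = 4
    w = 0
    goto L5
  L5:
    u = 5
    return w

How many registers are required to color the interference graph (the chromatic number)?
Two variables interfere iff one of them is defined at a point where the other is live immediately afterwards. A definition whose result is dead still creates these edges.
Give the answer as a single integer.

Answer: 3

Working:
Block summaries:
  L0: def={b,w} ue=∅
  L1: def={u,x} ue=∅
  L2: def={i,x} ue=∅
  L3: def={i} ue={b}
  L4: def={u,w} ue=∅
  L5: def={u} ue={w}

Liveness:
  live L0: ∅→{b}
  live L1: {b}→{b}
  live L2: ∅→∅
  live L3: {b}→∅
  live L4: ∅→{w}
  live L5: {w}→∅

Interfere edges:
  b: {i,u,w,x}
  i: {b,x}
  u: {b,w}
  w: {b,u}
  x: {b,i}

Chromatic number:
  clique {b,i,x} ⇒ need ≥ 3
  3-colouring: c0={b}  c1={i,u}  c2={w,x}
  χ = 3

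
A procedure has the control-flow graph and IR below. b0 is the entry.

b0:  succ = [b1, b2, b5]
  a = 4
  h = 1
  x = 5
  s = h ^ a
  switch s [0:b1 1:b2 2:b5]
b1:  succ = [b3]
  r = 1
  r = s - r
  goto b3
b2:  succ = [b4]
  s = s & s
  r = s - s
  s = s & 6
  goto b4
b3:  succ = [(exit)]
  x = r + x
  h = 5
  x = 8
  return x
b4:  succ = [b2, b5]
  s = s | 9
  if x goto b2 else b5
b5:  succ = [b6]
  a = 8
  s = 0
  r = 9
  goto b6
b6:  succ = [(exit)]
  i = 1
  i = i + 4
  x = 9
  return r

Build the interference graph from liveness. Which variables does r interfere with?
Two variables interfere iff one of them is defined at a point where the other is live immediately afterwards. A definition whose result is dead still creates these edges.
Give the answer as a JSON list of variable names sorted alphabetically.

Answer: ["i", "s", "x"]

Derivation:
Per-block:
  b0 def {a,h,s,x} use ∅
  b1 def {r} use {s}
  b2 def {r,s} use {s}
  b3 def {h,x} use {r,x}
  b4 def {s} use {s,x}
  b5 def {a,r,s} use ∅
  b6 def {i,x} use {r}

Liveness:
  b0 li=∅ lo={s,x}
  b1 li={s,x} lo={r,x}
  b2 li={s,x} lo={s,x}
  b3 li={r,x} lo=∅
  b4 li={s,x} lo={s,x}
  b5 li=∅ lo={r}
  b6 li={r} lo=∅

Interference:
  a — {h,x}
  h — {a,x}
  i — {r}
  r — {i,s,x}
  s — {r,x}
  x — {a,h,r,s}

N(r) = ["i", "s", "x"]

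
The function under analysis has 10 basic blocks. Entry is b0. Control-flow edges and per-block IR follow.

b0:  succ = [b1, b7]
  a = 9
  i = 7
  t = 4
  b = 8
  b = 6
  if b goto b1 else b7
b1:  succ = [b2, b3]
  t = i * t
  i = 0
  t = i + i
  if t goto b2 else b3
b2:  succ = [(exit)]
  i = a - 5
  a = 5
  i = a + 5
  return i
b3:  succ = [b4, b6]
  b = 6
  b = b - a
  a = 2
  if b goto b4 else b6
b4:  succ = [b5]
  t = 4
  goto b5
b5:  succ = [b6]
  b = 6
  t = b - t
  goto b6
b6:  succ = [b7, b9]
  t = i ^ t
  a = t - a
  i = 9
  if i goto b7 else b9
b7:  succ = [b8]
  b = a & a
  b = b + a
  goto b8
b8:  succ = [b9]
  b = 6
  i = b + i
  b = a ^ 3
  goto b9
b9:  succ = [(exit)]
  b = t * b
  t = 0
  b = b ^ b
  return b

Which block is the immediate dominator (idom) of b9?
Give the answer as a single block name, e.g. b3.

idom tree: b1←b0 b2←b1 b3←b1 b4←b3 b5←b4 b6←b3 b7←b0 b8←b7 b9←b0
Dom∩ at merges:
  b6: preds {b3,b5}: {b0,b1,b3} ∩ {b0,b1,b3,b4,b5} = {b0,b1,b3}; idom=b3
  b7: preds {b0,b6}: {b0} ∩ {b0,b1,b3,b6} = {b0}; idom=b0
  b9: preds {b6,b8}: {b0,b1,b3,b6} ∩ {b0,b7,b8} = {b0}; idom=b0

idom(b9) = b0

Answer: b0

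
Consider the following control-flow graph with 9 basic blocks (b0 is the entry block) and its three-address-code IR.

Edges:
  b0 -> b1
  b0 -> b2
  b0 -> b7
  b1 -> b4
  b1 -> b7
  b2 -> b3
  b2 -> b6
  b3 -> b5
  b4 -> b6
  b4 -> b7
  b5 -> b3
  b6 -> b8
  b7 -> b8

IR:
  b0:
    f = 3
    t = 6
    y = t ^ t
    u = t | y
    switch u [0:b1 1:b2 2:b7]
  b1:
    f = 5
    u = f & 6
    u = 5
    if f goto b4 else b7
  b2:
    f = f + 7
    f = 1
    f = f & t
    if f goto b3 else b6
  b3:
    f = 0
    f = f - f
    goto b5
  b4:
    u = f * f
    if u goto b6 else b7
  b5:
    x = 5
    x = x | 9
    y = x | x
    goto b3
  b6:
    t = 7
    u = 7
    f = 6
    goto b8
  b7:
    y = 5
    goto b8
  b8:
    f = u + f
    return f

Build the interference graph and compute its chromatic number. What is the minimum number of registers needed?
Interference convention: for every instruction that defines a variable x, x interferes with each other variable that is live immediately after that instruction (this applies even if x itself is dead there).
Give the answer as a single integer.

Block summaries:
  b0: {f,t,u,y} / ∅
  b1: {f,u} / ∅
  b2: {f} / {f,t}
  b3: {f} / ∅
  b4: {u} / {f}
  b5: {x,y} / ∅
  b6: {f,t,u} / ∅
  b7: {y} / ∅
  b8: {f} / {f,u}

Backward fixpoint:
  live b0: ∅→{f,t,u}
  live b1: ∅→{f,u}
  live b2: {f,t}→∅
  live b3: ∅→∅
  live b4: {f}→{f,u}
  live b5: ∅→∅
  live b6: ∅→{f,u}
  live b7: {f,u}→{f,u}
  live b8: {f,u}→∅

Interference:
  f — {t,u,y}
  t — {f,u,y}
  u — {f,t,y}
  x — ∅
  y — {f,t,u}

Colouring:
  clique {f,t,u,y} ⇒ need ≥ 4
  4-colouring: R0={f,x}  R1={t}  R2={u}  R3={y}
  χ = 4

Answer: 4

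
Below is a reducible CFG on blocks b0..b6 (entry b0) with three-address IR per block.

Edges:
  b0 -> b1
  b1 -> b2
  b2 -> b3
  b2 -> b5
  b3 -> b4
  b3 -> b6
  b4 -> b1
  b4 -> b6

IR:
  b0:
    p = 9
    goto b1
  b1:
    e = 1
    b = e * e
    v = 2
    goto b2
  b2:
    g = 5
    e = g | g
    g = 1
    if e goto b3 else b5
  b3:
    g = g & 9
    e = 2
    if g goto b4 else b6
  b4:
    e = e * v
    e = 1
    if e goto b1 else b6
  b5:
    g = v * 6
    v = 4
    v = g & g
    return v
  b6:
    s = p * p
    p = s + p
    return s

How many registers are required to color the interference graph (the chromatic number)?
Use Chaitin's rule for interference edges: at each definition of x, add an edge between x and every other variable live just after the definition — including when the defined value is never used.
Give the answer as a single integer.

Answer: 4

Working:
Block summaries:
  b0 def {p} use ∅
  b1 def {b,e,v} use ∅
  b2 def {e,g} use ∅
  b3 def {e,g} use {g}
  b4 def {e} use {e,v}
  b5 def {g,v} use {v}
  b6 def {p,s} use {p}

Live sets:
  b0 li=∅ lo={p}
  b1 li={p} lo={p,v}
  b2 li={p,v} lo={g,p,v}
  b3 li={g,p,v} lo={e,p,v}
  b4 li={e,p,v} lo={p}
  b5 li={v} lo=∅
  b6 li={p} lo=∅

Interference:
  b — {p}
  e — {g,p,v}
  g — {e,p,v}
  p — {b,e,g,s,v}
  s — {p}
  v — {e,g,p}

Registers:
  clique {e,g,p,v} ⇒ need ≥ 4
  assign b→c1 e→c1 g→c2 p→c0 s→c1 v→c3 — no edge inside a register ⇒ χ ≤ 4
  χ = 4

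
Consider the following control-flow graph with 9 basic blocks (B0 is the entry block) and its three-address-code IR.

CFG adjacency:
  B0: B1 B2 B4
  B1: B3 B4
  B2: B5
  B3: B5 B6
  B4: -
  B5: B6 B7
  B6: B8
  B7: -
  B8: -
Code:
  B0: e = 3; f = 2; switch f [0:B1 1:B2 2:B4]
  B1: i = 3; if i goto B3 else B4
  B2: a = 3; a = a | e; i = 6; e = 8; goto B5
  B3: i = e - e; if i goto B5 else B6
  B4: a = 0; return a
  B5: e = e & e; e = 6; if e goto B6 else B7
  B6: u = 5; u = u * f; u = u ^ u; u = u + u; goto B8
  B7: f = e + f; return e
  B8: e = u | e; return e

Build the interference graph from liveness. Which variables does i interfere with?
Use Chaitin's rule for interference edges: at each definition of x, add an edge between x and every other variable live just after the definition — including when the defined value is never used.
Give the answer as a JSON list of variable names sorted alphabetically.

Answer: ["e", "f"]

Working:
Per-block:
  B0: def={e,f} ue=∅
  B1: def={i} ue=∅
  B2: def={a,e,i} ue={e}
  B3: def={i} ue={e}
  B4: def={a} ue=∅
  B5: def={e} ue={e}
  B6: def={u} ue={f}
  B7: def={f} ue={e,f}
  B8: def={e} ue={e,u}

Liveness:
  B0: in=∅ out={e,f}
  B1: in={e,f} out={e,f}
  B2: in={e,f} out={e,f}
  B3: in={e,f} out={e,f}
  B4: in=∅ out=∅
  B5: in={e,f} out={e,f}
  B6: in={e,f} out={e,u}
  B7: in={e,f} out=∅
  B8: in={e,u} out=∅

Interfere edges:
  a: {e,f}
  e: {a,f,i,u}
  f: {a,e,i,u}
  i: {e,f}
  u: {e,f}

N(i) = ["e", "f"]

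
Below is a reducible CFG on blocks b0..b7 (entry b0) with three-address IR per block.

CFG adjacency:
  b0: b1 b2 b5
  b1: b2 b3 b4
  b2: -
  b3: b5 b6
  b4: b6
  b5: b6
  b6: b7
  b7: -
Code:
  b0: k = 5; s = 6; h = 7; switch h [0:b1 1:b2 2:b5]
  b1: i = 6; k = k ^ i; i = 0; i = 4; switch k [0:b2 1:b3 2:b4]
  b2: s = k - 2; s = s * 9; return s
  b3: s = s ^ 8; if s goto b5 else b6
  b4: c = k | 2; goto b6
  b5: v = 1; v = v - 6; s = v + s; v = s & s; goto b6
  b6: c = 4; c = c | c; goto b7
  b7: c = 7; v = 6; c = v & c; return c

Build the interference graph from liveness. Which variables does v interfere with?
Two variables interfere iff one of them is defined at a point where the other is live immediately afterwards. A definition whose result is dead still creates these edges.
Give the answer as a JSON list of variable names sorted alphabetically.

Answer: ["c", "s"]

Working:
Per-block:
  b0: {h,k,s} / ∅
  b1: {i,k} / {k}
  b2: {s} / {k}
  b3: {s} / {s}
  b4: {c} / {k}
  b5: {s,v} / {s}
  b6: {c} / ∅
  b7: {c,v} / ∅

Liveness:
  live b0: ∅→{k,s}
  live b1: {k,s}→{k,s}
  live b2: {k}→∅
  live b3: {s}→{s}
  live b4: {k}→∅
  live b5: {s}→∅
  live b6: ∅→∅
  live b7: ∅→∅

Interfere edges:
  c↔{v}
  h↔{k,s}
  i↔{k,s}
  k↔{h,i,s}
  s↔{h,i,k,v}
  v↔{c,s}

N(v) = ["c", "s"]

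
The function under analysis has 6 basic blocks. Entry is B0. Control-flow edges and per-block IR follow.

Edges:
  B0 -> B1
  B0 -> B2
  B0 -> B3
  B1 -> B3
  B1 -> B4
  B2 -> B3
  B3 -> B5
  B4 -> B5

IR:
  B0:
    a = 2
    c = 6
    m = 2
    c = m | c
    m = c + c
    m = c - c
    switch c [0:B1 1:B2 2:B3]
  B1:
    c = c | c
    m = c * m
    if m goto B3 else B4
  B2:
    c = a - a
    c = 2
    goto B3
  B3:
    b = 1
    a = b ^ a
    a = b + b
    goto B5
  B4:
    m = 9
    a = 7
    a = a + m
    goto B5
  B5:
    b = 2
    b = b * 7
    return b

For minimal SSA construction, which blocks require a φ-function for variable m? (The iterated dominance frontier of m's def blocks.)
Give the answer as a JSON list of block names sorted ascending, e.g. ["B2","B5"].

Answer: ["B3", "B5"]

Analysis:
idom tree: B1←B0 B2←B0 B3←B0 B4←B1 B5←B0
Dom at joins:
  B3: preds {B0,B1,B2}: {B0} ∩ {B0,B1} ∩ {B0,B2} = {B0}; idom=B0
  B5: preds {B3,B4}: {B0,B3} ∩ {B0,B1,B4} = {B0}; idom=B0

DF derivation:
  B3←B0: walk · to B0
  B3←B1: walk B1 to B0
  B3←B2: walk B2 to B0
  B5←B3: walk B3 to B0
  B5←B4: walk B4→B1 to B0
  B0 → ∅
  B1 → {B3,B5}
  B2 → {B3}
  B3 → {B5}
  B4 → {B5}
  B5 → ∅

φ for m: defs {B0,B1,B4}
  DF⁺ = {B3,B5}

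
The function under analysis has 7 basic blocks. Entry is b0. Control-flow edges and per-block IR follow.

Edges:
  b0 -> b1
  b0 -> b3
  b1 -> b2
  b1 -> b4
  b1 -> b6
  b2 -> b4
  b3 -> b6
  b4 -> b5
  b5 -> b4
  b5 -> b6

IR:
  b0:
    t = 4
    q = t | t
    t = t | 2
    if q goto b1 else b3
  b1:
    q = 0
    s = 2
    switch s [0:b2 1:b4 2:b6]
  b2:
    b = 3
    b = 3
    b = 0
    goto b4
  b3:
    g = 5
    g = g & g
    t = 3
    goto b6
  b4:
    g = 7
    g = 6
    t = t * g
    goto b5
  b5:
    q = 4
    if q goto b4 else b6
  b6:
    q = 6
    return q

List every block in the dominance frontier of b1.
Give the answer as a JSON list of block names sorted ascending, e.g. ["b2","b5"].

Answer: ["b6"]

Derivation:
idom tree: b1←b0 b2←b1 b3←b0 b4←b1 b5←b4 b6←b0
Join-block Dom:
  b4: preds {b1,b2,b5}: {b0,b1} ∩ {b0,b1,b2} ∩ {b0,b1,b4,b5} = {b0,b1}; idom=b1
  b6: preds {b1,b3,b5}: {b0,b1} ∩ {b0,b3} ∩ {b0,b1,b4,b5} = {b0}; idom=b0

DF derivation:
  b4←b1: walk · to b1
  b4←b2: walk b2 to b1
  b4←b5: walk b5→b4 to b1
  b6←b1: walk b1 to b0
  b6←b3: walk b3 to b0
  b6←b5: walk b5→b4→b1 to b0
  b0: DF=∅
  b1: DF={b6}
  b2: DF={b4}
  b3: DF={b6}
  b4: DF={b4,b6}
  b5: DF={b4,b6}
  b6: DF=∅

DF(b1) = ["b6"]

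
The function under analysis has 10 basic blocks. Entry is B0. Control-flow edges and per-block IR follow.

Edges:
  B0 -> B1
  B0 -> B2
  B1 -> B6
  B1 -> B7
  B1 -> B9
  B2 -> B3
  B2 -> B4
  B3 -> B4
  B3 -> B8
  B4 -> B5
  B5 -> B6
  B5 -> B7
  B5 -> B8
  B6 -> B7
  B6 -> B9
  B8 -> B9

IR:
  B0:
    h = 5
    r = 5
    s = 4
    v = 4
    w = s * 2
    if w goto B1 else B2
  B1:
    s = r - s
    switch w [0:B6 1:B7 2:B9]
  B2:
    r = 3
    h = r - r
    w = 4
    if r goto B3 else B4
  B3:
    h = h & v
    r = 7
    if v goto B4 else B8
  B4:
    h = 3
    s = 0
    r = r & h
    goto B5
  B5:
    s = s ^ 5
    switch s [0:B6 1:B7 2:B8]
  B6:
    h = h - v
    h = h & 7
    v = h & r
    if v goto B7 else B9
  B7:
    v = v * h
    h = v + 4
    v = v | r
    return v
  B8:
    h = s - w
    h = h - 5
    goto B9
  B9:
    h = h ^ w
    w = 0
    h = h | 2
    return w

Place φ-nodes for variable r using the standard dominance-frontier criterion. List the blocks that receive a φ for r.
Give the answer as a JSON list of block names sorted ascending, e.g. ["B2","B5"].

Answer: ["B4", "B6", "B7", "B8", "B9"]

Working:
idom tree: B1←B0 B2←B0 B3←B2 B4←B2 B5←B4 B6←B0 B7←B0 B8←B2 B9←B0
Dom at joins:
  B4: preds {B2,B3}: {B0,B2} ∩ {B0,B2,B3} = {B0,B2}; idom=B2
  B6: preds {B1,B5}: {B0,B1} ∩ {B0,B2,B4,B5} = {B0}; idom=B0
  B7: preds {B1,B5,B6}: {B0,B1} ∩ {B0,B2,B4,B5} ∩ {B0,B6} = {B0}; idom=B0
  B8: preds {B3,B5}: {B0,B2,B3} ∩ {B0,B2,B4,B5} = {B0,B2}; idom=B2
  B9: preds {B1,B6,B8}: {B0,B1} ∩ {B0,B6} ∩ {B0,B2,B8} = {B0}; idom=B0

DF walk-up:
  join B4 pred B2: · stop@B2
  join B4 pred B3: B3 stop@B2
  join B6 pred B1: B1 stop@B0
  join B6 pred B5: B5→B4→B2 stop@B0
  join B7 pred B1: B1 stop@B0
  join B7 pred B5: B5→B4→B2 stop@B0
  join B7 pred B6: B6 stop@B0
  join B8 pred B3: B3 stop@B2
  join B8 pred B5: B5→B4 stop@B2
  join B9 pred B1: B1 stop@B0
  join B9 pred B6: B6 stop@B0
  join B9 pred B8: B8→B2 stop@B0
  B0 → ∅
  B1 → {B6,B7,B9}
  B2 → {B6,B7,B9}
  B3 → {B4,B8}
  B4 → {B6,B7,B8}
  B5 → {B6,B7,B8}
  B6 → {B7,B9}
  B7 → ∅
  B8 → {B9}
  B9 → ∅

φ for r: defs {B0,B2,B3,B4}
  DF⁺ = {B4,B6,B7,B8,B9}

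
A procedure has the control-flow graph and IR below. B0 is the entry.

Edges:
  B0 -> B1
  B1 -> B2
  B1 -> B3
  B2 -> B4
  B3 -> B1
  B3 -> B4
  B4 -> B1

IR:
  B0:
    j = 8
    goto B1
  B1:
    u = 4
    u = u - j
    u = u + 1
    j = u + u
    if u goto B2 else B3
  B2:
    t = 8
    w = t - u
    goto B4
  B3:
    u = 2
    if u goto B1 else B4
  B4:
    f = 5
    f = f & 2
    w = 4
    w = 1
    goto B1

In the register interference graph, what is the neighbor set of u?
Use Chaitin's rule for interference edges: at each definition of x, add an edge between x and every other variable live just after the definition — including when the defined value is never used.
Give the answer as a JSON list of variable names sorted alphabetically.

Answer: ["j", "t"]

Analysis:
Block summaries:
  B0: def={j} ue=∅
  B1: def={j,u} ue={j}
  B2: def={t,w} ue={u}
  B3: def={u} ue=∅
  B4: def={f,w} ue=∅

Backward fixpoint:
  B0: in=∅ out={j}
  B1: in={j} out={j,u}
  B2: in={j,u} out={j}
  B3: in={j} out={j}
  B4: in={j} out={j}

Interfere edges:
  f↔{j}
  j↔{f,t,u,w}
  t↔{j,u}
  u↔{j,t}
  w↔{j}

N(u) = ["j", "t"]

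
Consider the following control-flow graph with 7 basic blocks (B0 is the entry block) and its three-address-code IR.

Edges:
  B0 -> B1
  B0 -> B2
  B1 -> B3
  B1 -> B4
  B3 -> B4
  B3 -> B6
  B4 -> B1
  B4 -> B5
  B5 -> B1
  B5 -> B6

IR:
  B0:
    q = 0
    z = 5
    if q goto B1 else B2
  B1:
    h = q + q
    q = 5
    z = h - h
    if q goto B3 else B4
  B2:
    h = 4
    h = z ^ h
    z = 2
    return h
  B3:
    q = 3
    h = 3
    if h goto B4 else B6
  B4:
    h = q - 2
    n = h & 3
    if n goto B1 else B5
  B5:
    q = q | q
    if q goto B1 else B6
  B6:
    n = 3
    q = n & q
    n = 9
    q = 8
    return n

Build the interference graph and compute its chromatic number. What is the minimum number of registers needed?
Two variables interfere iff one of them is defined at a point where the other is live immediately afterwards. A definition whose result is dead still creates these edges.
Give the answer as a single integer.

Per-block:
  B0 def {q,z} use ∅
  B1 def {h,q,z} use {q}
  B2 def {h,z} use {z}
  B3 def {h,q} use ∅
  B4 def {h,n} use {q}
  B5 def {q} use {q}
  B6 def {n,q} use {q}

Backward fixpoint:
  B0: in=∅ out={q,z}
  B1: in={q} out={q}
  B2: in={z} out=∅
  B3: in=∅ out={q}
  B4: in={q} out={q}
  B5: in={q} out={q}
  B6: in={q} out=∅

Conflict graph:
  h — {q,z}
  n — {q}
  q — {h,n,z}
  z — {h,q}

Registers:
  lower bound: {h,q,z} mutually conflict ⇒ χ ≥ 3
  3-colouring: r0={q}  r1={h,n}  r2={z}
  χ = 3

Answer: 3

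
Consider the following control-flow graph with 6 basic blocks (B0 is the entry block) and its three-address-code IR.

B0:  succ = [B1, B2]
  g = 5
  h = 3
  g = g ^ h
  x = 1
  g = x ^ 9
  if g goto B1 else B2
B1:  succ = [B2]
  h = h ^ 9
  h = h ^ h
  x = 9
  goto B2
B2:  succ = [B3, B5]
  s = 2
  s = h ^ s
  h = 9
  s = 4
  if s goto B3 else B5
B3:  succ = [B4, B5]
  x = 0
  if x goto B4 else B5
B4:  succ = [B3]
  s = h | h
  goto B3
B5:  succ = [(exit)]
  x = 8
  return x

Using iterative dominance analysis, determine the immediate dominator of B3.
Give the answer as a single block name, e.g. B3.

idom tree: B1←B0 B2←B0 B3←B2 B4←B3 B5←B2
Dom∩ at merges:
  B2: preds {B0,B1}: {B0} ∩ {B0,B1} = {B0}; idom=B0
  B3: preds {B2,B4}: {B0,B2} ∩ {B0,B2,B3,B4} = {B0,B2}; idom=B2
  B5: preds {B2,B3}: {B0,B2} ∩ {B0,B2,B3} = {B0,B2}; idom=B2

idom(B3) = B2

Answer: B2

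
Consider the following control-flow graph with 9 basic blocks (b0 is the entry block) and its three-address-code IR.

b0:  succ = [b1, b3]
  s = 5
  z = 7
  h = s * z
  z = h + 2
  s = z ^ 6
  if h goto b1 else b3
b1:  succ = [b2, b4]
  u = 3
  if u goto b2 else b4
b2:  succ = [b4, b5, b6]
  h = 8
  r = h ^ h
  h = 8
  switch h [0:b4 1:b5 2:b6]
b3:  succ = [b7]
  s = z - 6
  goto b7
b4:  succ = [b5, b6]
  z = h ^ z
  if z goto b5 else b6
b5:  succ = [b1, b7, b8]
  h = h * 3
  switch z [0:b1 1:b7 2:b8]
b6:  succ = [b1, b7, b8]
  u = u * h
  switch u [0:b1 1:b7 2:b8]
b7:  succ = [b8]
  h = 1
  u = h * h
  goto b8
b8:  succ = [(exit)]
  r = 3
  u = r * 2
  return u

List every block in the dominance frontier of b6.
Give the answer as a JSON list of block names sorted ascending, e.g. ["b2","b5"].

Answer: ["b1", "b7", "b8"]

Analysis:
idom tree: b1←b0 b2←b1 b3←b0 b4←b1 b5←b1 b6←b1 b7←b0 b8←b0
Dom at joins:
  b1: preds {b0,b5,b6}: {b0} ∩ {b0,b1,b5} ∩ {b0,b1,b6} = {b0}; idom=b0
  b4: preds {b1,b2}: {b0,b1} ∩ {b0,b1,b2} = {b0,b1}; idom=b1
  b5: preds {b2,b4}: {b0,b1,b2} ∩ {b0,b1,b4} = {b0,b1}; idom=b1
  b6: preds {b2,b4}: {b0,b1,b2} ∩ {b0,b1,b4} = {b0,b1}; idom=b1
  b7: preds {b3,b5,b6}: {b0,b3} ∩ {b0,b1,b5} ∩ {b0,b1,b6} = {b0}; idom=b0
  b8: preds {b5,b6,b7}: {b0,b1,b5} ∩ {b0,b1,b6} ∩ {b0,b7} = {b0}; idom=b0

DF walk-up:
  join b1 pred b0: · stop@b0
  join b1 pred b5: b5→b1 stop@b0
  join b1 pred b6: b6→b1 stop@b0
  join b4 pred b1: · stop@b1
  join b4 pred b2: b2 stop@b1
  join b5 pred b2: b2 stop@b1
  join b5 pred b4: b4 stop@b1
  join b6 pred b2: b2 stop@b1
  join b6 pred b4: b4 stop@b1
  join b7 pred b3: b3 stop@b0
  join b7 pred b5: b5→b1 stop@b0
  join b7 pred b6: b6→b1 stop@b0
  join b8 pred b5: b5→b1 stop@b0
  join b8 pred b6: b6→b1 stop@b0
  join b8 pred b7: b7 stop@b0
  b0 → ∅
  b1 → {b1,b7,b8}
  b2 → {b4,b5,b6}
  b3 → {b7}
  b4 → {b5,b6}
  b5 → {b1,b7,b8}
  b6 → {b1,b7,b8}
  b7 → {b8}
  b8 → ∅

DF(b6) = ["b1", "b7", "b8"]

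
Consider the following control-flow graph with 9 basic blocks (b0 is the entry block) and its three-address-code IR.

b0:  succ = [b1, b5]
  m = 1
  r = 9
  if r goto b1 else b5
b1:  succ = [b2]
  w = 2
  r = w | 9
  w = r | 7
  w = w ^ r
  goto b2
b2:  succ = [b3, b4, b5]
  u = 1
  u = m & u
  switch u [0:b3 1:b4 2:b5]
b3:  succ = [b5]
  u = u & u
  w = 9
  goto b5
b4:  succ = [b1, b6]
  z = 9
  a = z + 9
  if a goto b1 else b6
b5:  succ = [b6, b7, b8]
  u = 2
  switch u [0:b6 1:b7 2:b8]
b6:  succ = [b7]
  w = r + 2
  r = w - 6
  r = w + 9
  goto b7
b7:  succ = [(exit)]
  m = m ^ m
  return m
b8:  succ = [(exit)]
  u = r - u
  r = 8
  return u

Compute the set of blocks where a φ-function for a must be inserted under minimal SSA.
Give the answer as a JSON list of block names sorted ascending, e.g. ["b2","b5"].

idom tree: b1←b0 b2←b1 b3←b2 b4←b2 b5←b0 b6←b0 b7←b0 b8←b5
Join-block Dom:
  b1: preds {b0,b4}: {b0} ∩ {b0,b1,b2,b4} = {b0}; idom=b0
  b5: preds {b0,b2,b3}: {b0} ∩ {b0,b1,b2} ∩ {b0,b1,b2,b3} = {b0}; idom=b0
  b6: preds {b4,b5}: {b0,b1,b2,b4} ∩ {b0,b5} = {b0}; idom=b0
  b7: preds {b5,b6}: {b0,b5} ∩ {b0,b6} = {b0}; idom=b0

DF derivation:
  join b1 pred b0: · stop@b0
  join b1 pred b4: b4→b2→b1 stop@b0
  join b5 pred b0: · stop@b0
  join b5 pred b2: b2→b1 stop@b0
  join b5 pred b3: b3→b2→b1 stop@b0
  join b6 pred b4: b4→b2→b1 stop@b0
  join b6 pred b5: b5 stop@b0
  join b7 pred b5: b5 stop@b0
  join b7 pred b6: b6 stop@b0
  b0: DF=∅
  b1: DF={b1,b5,b6}
  b2: DF={b1,b5,b6}
  b3: DF={b5}
  b4: DF={b1,b6}
  b5: DF={b6,b7}
  b6: DF={b7}
  b7: DF=∅
  b8: DF=∅

φ for a: defs {b4}
  DF⁺ = {b1,b5,b6,b7}

Answer: ["b1", "b5", "b6", "b7"]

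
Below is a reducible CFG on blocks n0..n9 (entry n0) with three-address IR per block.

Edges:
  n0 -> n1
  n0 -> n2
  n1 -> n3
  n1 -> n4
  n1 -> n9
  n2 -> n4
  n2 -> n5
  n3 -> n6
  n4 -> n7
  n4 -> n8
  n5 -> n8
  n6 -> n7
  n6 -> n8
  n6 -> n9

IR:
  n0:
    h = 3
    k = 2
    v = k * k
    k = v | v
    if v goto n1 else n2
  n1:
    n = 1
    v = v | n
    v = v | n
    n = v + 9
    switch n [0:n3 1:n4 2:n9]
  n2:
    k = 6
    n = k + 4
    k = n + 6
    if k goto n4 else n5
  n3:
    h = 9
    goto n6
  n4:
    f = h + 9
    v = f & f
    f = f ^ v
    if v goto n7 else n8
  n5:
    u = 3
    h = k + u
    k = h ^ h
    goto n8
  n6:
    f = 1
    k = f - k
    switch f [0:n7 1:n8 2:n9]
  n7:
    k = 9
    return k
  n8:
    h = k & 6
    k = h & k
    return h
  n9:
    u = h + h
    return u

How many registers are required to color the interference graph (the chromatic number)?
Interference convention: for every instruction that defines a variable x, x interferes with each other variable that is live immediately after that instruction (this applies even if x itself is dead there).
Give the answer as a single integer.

Block summaries:
  n0 def {h,k,v} use ∅
  n1 def {n,v} use {v}
  n2 def {k,n} use ∅
  n3 def {h} use ∅
  n4 def {f,v} use {h}
  n5 def {h,k,u} use {k}
  n6 def {f,k} use {k}
  n7 def {k} use ∅
  n8 def {h,k} use {k}
  n9 def {u} use {h}

Backward fixpoint:
  n0: in=∅ out={h,k,v}
  n1: in={h,k,v} out={h,k}
  n2: in={h} out={h,k}
  n3: in={k} out={h,k}
  n4: in={h,k} out={k}
  n5: in={k} out={k}
  n6: in={h,k} out={h,k}
  n7: in=∅ out=∅
  n8: in={k} out=∅
  n9: in={h} out=∅

Interfere edges:
  f↔{h,k,v}
  h↔{f,k,n,v}
  k↔{f,h,n,u,v}
  n↔{h,k,v}
  u↔{k}
  v↔{f,h,k,n}

Registers:
  {f,h,k,v} pairwise interfere (4-clique) ⇒ χ ≥ 4
  4-colouring: r0={k}  r1={h,u}  r2={v}  r3={f,n}
  χ = 4

Answer: 4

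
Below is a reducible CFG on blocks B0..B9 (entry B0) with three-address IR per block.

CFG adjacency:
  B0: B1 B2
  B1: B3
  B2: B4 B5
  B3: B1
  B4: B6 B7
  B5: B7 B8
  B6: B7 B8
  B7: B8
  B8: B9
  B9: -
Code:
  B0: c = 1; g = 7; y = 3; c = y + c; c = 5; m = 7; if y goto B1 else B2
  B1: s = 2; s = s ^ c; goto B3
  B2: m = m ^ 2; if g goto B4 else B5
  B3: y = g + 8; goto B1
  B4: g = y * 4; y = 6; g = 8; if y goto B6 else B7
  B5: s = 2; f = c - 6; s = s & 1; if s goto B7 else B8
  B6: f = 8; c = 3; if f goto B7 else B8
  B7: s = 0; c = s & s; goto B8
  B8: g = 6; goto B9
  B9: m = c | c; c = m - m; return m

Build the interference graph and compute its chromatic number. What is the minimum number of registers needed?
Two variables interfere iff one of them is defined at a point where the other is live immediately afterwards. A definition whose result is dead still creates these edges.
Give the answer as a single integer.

def/use:
  B0: {c,g,m,y} / ∅
  B1: {s} / {c}
  B2: {m} / {g,m}
  B3: {y} / {g}
  B4: {g,y} / {y}
  B5: {f,s} / {c}
  B6: {c,f} / ∅
  B7: {c,s} / ∅
  B8: {g} / ∅
  B9: {c,m} / {c}

Liveness:
  B0: in=∅ out={c,g,m,y}
  B1: in={c,g} out={c,g}
  B2: in={c,g,m,y} out={c,y}
  B3: in={c,g} out={c,g}
  B4: in={y} out=∅
  B5: in={c} out={c}
  B6: in=∅ out={c}
  B7: in=∅ out={c}
  B8: in={c} out={c}
  B9: in={c} out=∅

Interference:
  c — {f,g,m,s,y}
  f — {c,s}
  g — {c,m,s,y}
  m — {c,g,y}
  s — {c,f,g}
  y — {c,g,m}

Colouring:
  clique {c,g,m,y} ⇒ need ≥ 4
  4-colouring: R0={c}  R1={f,g}  R2={m,s}  R3={y}
  χ = 4

Answer: 4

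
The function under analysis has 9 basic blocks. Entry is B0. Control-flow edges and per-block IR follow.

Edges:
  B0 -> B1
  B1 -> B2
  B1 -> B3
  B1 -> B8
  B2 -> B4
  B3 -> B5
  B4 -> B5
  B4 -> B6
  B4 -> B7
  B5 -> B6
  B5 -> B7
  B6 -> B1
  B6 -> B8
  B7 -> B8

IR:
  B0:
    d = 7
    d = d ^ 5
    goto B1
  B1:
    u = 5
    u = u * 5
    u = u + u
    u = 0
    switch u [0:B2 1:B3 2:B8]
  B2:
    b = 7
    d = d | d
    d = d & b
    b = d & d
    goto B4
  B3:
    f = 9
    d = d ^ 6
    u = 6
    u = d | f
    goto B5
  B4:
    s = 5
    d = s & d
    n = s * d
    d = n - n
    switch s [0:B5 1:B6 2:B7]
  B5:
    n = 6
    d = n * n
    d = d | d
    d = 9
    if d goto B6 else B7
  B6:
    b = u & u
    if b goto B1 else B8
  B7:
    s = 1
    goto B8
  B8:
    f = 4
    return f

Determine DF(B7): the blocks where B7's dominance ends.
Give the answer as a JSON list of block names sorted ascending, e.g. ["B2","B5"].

idom tree: B1←B0 B2←B1 B3←B1 B4←B2 B5←B1 B6←B1 B7←B1 B8←B1
Dom∩ at merges:
  B1: preds {B0,B6}: {B0} ∩ {B0,B1,B6} = {B0}; idom=B0
  B5: preds {B3,B4}: {B0,B1,B3} ∩ {B0,B1,B2,B4} = {B0,B1}; idom=B1
  B6: preds {B4,B5}: {B0,B1,B2,B4} ∩ {B0,B1,B5} = {B0,B1}; idom=B1
  B7: preds {B4,B5}: {B0,B1,B2,B4} ∩ {B0,B1,B5} = {B0,B1}; idom=B1
  B8: preds {B1,B6,B7}: {B0,B1} ∩ {B0,B1,B6} ∩ {B0,B1,B7} = {B0,B1}; idom=B1

DF derivation:
  join B1 pred B0: · stop@B0
  join B1 pred B6: B6→B1 stop@B0
  join B5 pred B3: B3 stop@B1
  join B5 pred B4: B4→B2 stop@B1
  join B6 pred B4: B4→B2 stop@B1
  join B6 pred B5: B5 stop@B1
  join B7 pred B4: B4→B2 stop@B1
  join B7 pred B5: B5 stop@B1
  join B8 pred B1: · stop@B1
  join B8 pred B6: B6 stop@B1
  join B8 pred B7: B7 stop@B1
  B0: DF=∅
  B1: DF={B1}
  B2: DF={B5,B6,B7}
  B3: DF={B5}
  B4: DF={B5,B6,B7}
  B5: DF={B6,B7}
  B6: DF={B1,B8}
  B7: DF={B8}
  B8: DF=∅

DF(B7) = ["B8"]

Answer: ["B8"]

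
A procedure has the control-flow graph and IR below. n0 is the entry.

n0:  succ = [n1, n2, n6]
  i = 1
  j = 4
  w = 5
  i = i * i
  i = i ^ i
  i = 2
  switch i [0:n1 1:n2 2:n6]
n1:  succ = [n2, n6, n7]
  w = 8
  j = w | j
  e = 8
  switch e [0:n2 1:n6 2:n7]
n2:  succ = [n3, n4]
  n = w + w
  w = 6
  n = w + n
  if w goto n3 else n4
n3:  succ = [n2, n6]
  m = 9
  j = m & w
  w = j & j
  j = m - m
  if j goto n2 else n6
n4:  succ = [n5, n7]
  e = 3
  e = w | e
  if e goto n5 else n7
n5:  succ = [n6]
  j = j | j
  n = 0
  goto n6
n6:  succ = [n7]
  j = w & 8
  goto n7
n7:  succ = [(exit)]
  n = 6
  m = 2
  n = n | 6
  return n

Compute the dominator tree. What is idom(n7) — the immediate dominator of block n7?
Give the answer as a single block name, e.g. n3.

idom tree: n1←n0 n2←n0 n3←n2 n4←n2 n5←n4 n6←n0 n7←n0
Dom∩ at merges:
  n2: preds {n0,n1,n3}: {n0} ∩ {n0,n1} ∩ {n0,n2,n3} = {n0}; idom=n0
  n6: preds {n0,n1,n3,n5}: {n0} ∩ {n0,n1} ∩ {n0,n2,n3} ∩ {n0,n2,n4,n5} = {n0}; idom=n0
  n7: preds {n1,n4,n6}: {n0,n1} ∩ {n0,n2,n4} ∩ {n0,n6} = {n0}; idom=n0

idom(n7) = n0

Answer: n0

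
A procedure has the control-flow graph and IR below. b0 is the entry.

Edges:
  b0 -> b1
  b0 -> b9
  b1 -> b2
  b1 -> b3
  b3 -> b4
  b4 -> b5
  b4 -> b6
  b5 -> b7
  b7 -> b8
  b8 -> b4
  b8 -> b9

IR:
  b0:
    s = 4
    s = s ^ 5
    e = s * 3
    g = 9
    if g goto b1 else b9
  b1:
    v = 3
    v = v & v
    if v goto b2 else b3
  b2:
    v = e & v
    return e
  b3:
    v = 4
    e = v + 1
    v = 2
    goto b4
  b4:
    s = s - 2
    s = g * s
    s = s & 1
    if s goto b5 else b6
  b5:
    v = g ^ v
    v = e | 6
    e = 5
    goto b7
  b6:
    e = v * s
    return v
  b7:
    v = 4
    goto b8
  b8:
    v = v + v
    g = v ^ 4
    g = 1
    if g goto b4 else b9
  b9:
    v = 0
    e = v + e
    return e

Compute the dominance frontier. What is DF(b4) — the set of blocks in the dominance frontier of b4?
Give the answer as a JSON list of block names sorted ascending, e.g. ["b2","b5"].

Answer: ["b4", "b9"]

Working:
idom tree: b1←b0 b2←b1 b3←b1 b4←b3 b5←b4 b6←b4 b7←b5 b8←b7 b9←b0
Dom at joins:
  b4: preds {b3,b8}: {b0,b1,b3} ∩ {b0,b1,b3,b4,b5,b7,b8} = {b0,b1,b3}; idom=b3
  b9: preds {b0,b8}: {b0} ∩ {b0,b1,b3,b4,b5,b7,b8} = {b0}; idom=b0

Frontier:
  join b4 pred b3: · stop@b3
  join b4 pred b8: b8→b7→b5→b4 stop@b3
  join b9 pred b0: · stop@b0
  join b9 pred b8: b8→b7→b5→b4→b3→b1 stop@b0
  DF(b0)=∅
  DF(b1)={b9}
  DF(b2)=∅
  DF(b3)={b9}
  DF(b4)={b4,b9}
  DF(b5)={b4,b9}
  DF(b6)=∅
  DF(b7)={b4,b9}
  DF(b8)={b4,b9}
  DF(b9)=∅

DF(b4) = ["b4", "b9"]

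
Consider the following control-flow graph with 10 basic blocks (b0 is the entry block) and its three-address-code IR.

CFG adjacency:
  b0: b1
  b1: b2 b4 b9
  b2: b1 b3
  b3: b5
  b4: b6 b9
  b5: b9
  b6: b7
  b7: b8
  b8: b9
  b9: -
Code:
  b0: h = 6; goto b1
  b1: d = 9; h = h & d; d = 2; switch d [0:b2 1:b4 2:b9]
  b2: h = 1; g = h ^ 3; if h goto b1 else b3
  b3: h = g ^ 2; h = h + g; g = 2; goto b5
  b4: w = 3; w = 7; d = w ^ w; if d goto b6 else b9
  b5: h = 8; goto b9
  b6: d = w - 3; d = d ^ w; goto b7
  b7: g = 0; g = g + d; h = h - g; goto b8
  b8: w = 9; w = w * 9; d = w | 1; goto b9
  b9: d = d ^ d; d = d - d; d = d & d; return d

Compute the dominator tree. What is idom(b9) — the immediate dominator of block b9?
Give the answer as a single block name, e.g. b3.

idom tree: b1←b0 b2←b1 b3←b2 b4←b1 b5←b3 b6←b4 b7←b6 b8←b7 b9←b1
Join-block Dom:
  b1: preds {b0,b2}: {b0} ∩ {b0,b1,b2} = {b0}; idom=b0
  b9: preds {b1,b4,b5,b8}: {b0,b1} ∩ {b0,b1,b4} ∩ {b0,b1,b2,b3,b5} ∩ {b0,b1,b4,b6,b7,b8} = {b0,b1}; idom=b1

idom(b9) = b1

Answer: b1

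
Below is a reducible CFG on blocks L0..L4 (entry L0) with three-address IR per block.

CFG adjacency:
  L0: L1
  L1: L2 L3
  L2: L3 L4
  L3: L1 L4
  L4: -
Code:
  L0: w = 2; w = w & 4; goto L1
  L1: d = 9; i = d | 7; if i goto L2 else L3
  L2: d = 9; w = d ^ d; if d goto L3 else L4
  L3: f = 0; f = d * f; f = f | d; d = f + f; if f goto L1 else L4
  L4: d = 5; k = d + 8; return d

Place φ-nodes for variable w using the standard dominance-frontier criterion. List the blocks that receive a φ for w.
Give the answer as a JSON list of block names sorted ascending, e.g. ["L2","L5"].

Answer: ["L1", "L3", "L4"]

Derivation:
idom tree: L1←L0 L2←L1 L3←L1 L4←L1
Join-block Dom:
  L1: preds {L0,L3}: {L0} ∩ {L0,L1,L3} = {L0}; idom=L0
  L3: preds {L1,L2}: {L0,L1} ∩ {L0,L1,L2} = {L0,L1}; idom=L1
  L4: preds {L2,L3}: {L0,L1,L2} ∩ {L0,L1,L3} = {L0,L1}; idom=L1

Frontier:
  L1←L0: walk · to L0
  L1←L3: walk L3→L1 to L0
  L3←L1: walk · to L1
  L3←L2: walk L2 to L1
  L4←L2: walk L2 to L1
  L4←L3: walk L3 to L1
  L0 → ∅
  L1 → {L1}
  L2 → {L3,L4}
  L3 → {L1,L4}
  L4 → ∅

φ for w: defs {L0,L2}
  DF⁺ = {L1,L3,L4}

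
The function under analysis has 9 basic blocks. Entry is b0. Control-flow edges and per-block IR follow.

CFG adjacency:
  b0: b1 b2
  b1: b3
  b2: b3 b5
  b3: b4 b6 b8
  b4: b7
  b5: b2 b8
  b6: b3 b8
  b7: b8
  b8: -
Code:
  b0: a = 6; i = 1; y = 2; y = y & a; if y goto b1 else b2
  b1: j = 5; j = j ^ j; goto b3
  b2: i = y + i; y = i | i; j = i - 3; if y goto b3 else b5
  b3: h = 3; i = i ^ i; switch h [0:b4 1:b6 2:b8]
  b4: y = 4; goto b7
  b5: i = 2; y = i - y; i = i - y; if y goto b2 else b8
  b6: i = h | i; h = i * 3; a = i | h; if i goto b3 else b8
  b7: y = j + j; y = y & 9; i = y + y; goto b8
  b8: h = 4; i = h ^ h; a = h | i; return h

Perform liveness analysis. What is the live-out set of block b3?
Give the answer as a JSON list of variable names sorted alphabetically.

Answer: ["h", "i", "j"]

Analysis:
Block summaries:
  b0: def={a,i,y} ue=∅
  b1: def={j} ue=∅
  b2: def={i,j,y} ue={i,y}
  b3: def={h,i} ue={i}
  b4: def={y} ue=∅
  b5: def={i,y} ue={y}
  b6: def={a,h,i} ue={h,i}
  b7: def={i,y} ue={j}
  b8: def={a,h,i} ue=∅

Backward fixpoint:
  b0 li=∅ lo={i,y}
  b1 li={i} lo={i,j}
  b2 li={i,y} lo={i,j,y}
  b3 li={i,j} lo={h,i,j}
  b4 li={j} lo={j}
  b5 li={y} lo={i,y}
  b6 li={h,i,j} lo={i,j}
  b7 li={j} lo=∅
  b8 li=∅ lo=∅

live-out(b3) = ["h", "i", "j"]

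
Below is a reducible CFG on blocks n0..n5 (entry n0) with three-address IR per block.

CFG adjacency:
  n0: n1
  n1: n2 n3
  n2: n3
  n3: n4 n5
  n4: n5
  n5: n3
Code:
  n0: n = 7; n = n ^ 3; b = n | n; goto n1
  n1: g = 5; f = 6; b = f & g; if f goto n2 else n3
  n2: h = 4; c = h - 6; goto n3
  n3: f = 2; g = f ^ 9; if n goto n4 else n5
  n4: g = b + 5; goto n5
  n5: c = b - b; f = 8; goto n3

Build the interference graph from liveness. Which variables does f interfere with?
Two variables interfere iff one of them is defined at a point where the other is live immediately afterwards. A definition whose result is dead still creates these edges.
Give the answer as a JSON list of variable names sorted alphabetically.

Answer: ["b", "g", "n"]

Analysis:
Block summaries:
  n0 def {b,n} use ∅
  n1 def {b,f,g} use ∅
  n2 def {c,h} use ∅
  n3 def {f,g} use {n}
  n4 def {g} use {b}
  n5 def {c,f} use {b}

Liveness:
  live n0: ∅→{n}
  live n1: {n}→{b,n}
  live n2: {b,n}→{b,n}
  live n3: {b,n}→{b,n}
  live n4: {b,n}→{b,n}
  live n5: {b,n}→{b,n}

Interference:
  b — {c,f,g,h,n}
  c — {b,n}
  f — {b,g,n}
  g — {b,f,n}
  h — {b,n}
  n — {b,c,f,g,h}

N(f) = ["b", "g", "n"]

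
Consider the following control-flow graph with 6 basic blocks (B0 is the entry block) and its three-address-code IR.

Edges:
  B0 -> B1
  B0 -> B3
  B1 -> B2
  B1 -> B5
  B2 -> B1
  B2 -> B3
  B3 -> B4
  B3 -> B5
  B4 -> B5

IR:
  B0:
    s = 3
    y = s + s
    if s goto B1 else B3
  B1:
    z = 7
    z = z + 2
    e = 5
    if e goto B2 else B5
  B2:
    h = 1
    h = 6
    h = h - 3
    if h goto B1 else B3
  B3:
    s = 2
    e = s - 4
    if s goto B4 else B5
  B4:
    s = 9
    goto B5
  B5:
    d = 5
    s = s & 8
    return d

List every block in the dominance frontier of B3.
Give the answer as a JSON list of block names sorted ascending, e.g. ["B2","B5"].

Answer: ["B5"]

Working:
idom tree: B1←B0 B2←B1 B3←B0 B4←B3 B5←B0
Dom∩ at merges:
  B1: preds {B0,B2}: {B0} ∩ {B0,B1,B2} = {B0}; idom=B0
  B3: preds {B0,B2}: {B0} ∩ {B0,B1,B2} = {B0}; idom=B0
  B5: preds {B1,B3,B4}: {B0,B1} ∩ {B0,B3} ∩ {B0,B3,B4} = {B0}; idom=B0

DF derivation:
  join B1 pred B0: · stop@B0
  join B1 pred B2: B2→B1 stop@B0
  join B3 pred B0: · stop@B0
  join B3 pred B2: B2→B1 stop@B0
  join B5 pred B1: B1 stop@B0
  join B5 pred B3: B3 stop@B0
  join B5 pred B4: B4→B3 stop@B0
  B0 → ∅
  B1 → {B1,B3,B5}
  B2 → {B1,B3}
  B3 → {B5}
  B4 → {B5}
  B5 → ∅

DF(B3) = ["B5"]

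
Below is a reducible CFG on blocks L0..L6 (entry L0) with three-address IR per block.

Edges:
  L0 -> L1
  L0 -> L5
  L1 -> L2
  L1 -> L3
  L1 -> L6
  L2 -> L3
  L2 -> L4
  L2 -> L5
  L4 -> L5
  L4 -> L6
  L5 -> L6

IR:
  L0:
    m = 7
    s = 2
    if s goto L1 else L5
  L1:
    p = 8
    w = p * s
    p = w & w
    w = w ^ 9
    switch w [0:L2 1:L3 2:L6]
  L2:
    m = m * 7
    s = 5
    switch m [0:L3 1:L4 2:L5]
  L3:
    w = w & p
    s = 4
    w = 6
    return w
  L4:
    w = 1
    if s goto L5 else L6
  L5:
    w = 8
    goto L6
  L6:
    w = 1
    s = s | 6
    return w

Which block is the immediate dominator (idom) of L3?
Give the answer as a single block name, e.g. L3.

Answer: L1

Analysis:
idom tree: L1←L0 L2←L1 L3←L1 L4←L2 L5←L0 L6←L0
Join-block Dom:
  L3: preds {L1,L2}: {L0,L1} ∩ {L0,L1,L2} = {L0,L1}; idom=L1
  L5: preds {L0,L2,L4}: {L0} ∩ {L0,L1,L2} ∩ {L0,L1,L2,L4} = {L0}; idom=L0
  L6: preds {L1,L4,L5}: {L0,L1} ∩ {L0,L1,L2,L4} ∩ {L0,L5} = {L0}; idom=L0

idom(L3) = L1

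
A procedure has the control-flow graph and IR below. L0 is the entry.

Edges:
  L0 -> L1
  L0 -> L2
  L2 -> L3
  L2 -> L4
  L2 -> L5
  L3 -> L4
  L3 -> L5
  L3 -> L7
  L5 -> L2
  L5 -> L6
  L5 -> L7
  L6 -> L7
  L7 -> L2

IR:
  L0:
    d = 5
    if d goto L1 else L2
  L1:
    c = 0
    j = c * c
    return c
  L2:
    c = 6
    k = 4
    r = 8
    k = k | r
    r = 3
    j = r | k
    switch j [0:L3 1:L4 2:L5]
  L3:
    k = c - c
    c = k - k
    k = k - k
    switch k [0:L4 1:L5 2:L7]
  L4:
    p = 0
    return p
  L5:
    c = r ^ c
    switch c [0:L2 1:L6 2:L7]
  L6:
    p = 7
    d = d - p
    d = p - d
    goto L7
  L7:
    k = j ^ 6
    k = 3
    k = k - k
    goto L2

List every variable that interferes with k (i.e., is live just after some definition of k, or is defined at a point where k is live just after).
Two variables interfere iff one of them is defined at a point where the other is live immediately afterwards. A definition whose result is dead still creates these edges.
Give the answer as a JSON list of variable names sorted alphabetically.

Answer: ["c", "d", "j", "r"]

Working:
Per-block:
  L0: def={d} ue=∅
  L1: def={c,j} ue=∅
  L2: def={c,j,k,r} ue=∅
  L3: def={c,k} ue={c}
  L4: def={p} ue=∅
  L5: def={c} ue={c,r}
  L6: def={d,p} ue={d}
  L7: def={k} ue={j}

Backward fixpoint:
  L0: in=∅ out={d}
  L1: in=∅ out=∅
  L2: in={d} out={c,d,j,r}
  L3: in={c,d,j,r} out={c,d,j,r}
  L4: in=∅ out=∅
  L5: in={c,d,j,r} out={d,j}
  L6: in={d,j} out={d,j}
  L7: in={d,j} out={d}

Conflict graph:
  c: {d,j,k,r}
  d: {c,j,k,p,r}
  j: {c,d,k,p,r}
  k: {c,d,j,r}
  p: {d,j}
  r: {c,d,j,k}

N(k) = ["c", "d", "j", "r"]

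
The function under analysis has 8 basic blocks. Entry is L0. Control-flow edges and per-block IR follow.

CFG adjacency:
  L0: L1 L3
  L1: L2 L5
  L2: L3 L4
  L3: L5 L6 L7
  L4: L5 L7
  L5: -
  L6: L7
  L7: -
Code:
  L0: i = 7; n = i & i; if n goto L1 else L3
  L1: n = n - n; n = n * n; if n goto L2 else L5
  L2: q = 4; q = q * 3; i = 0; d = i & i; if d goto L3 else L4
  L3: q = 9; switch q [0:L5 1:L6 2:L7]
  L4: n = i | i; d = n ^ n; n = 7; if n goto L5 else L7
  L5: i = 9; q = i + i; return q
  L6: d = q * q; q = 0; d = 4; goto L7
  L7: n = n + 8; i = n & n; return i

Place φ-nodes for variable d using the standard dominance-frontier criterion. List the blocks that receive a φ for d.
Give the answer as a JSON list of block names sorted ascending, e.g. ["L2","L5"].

Answer: ["L3", "L5", "L7"]

Derivation:
idom tree: L1←L0 L2←L1 L3←L0 L4←L2 L5←L0 L6←L3 L7←L0
Dom at joins:
  L3: preds {L0,L2}: {L0} ∩ {L0,L1,L2} = {L0}; idom=L0
  L5: preds {L1,L3,L4}: {L0,L1} ∩ {L0,L3} ∩ {L0,L1,L2,L4} = {L0}; idom=L0
  L7: preds {L3,L4,L6}: {L0,L3} ∩ {L0,L1,L2,L4} ∩ {L0,L3,L6} = {L0}; idom=L0

Frontier:
  L3←L0: walk · to L0
  L3←L2: walk L2→L1 to L0
  L5←L1: walk L1 to L0
  L5←L3: walk L3 to L0
  L5←L4: walk L4→L2→L1 to L0
  L7←L3: walk L3 to L0
  L7←L4: walk L4→L2→L1 to L0
  L7←L6: walk L6→L3 to L0
  L0 → ∅
  L1 → {L3,L5,L7}
  L2 → {L3,L5,L7}
  L3 → {L5,L7}
  L4 → {L5,L7}
  L5 → ∅
  L6 → {L7}
  L7 → ∅

φ for d: defs {L2,L4,L6}
  DF⁺ = {L3,L5,L7}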